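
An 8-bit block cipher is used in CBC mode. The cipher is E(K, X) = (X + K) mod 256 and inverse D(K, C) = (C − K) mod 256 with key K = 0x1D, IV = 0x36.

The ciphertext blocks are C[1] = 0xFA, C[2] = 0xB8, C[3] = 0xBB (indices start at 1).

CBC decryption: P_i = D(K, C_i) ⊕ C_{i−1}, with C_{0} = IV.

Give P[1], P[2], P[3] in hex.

P[1]: D(K, 0xFA) = 0xDD; 0xDD ⊕ 0x36 = 0xEB.
P[2]: D(K, 0xB8) = 0x9B; 0x9B ⊕ 0xFA = 0x61.
P[3]: D(K, 0xBB) = 0x9E; 0x9E ⊕ 0xB8 = 0x26.

P[1] = 0xEB, P[2] = 0x61, P[3] = 0x26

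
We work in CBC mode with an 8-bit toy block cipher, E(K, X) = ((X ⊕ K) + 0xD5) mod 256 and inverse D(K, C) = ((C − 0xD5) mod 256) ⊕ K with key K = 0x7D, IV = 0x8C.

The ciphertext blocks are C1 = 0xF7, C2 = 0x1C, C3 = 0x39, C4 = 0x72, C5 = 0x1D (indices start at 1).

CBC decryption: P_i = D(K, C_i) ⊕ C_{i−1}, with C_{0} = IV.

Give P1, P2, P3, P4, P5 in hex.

P1 = 0xD3, P2 = 0xCD, P3 = 0x05, P4 = 0xD9, P5 = 0x47

P1: D(K, 0xF7) = 0x5F; 0x5F ⊕ 0x8C = 0xD3.
P2: D(K, 0x1C) = 0x3A; 0x3A ⊕ 0xF7 = 0xCD.
P3: D(K, 0x39) = 0x19; 0x19 ⊕ 0x1C = 0x05.
P4: D(K, 0x72) = 0xE0; 0xE0 ⊕ 0x39 = 0xD9.
P5: D(K, 0x1D) = 0x35; 0x35 ⊕ 0x72 = 0x47.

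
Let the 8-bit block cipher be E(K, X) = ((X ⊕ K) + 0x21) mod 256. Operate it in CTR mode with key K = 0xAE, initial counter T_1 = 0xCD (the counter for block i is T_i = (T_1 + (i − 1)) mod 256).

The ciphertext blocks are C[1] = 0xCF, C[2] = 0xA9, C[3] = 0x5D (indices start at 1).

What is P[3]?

CTR decryption: S_i = E(K, T_i) where T_i is the counter for block i; P_i = C_i ⊕ S_i.
P[3]: T = 0xCF, S = E(K, T) = 0x82; 0x5D ⊕ 0x82 = 0xDF.

P[3] = 0xDF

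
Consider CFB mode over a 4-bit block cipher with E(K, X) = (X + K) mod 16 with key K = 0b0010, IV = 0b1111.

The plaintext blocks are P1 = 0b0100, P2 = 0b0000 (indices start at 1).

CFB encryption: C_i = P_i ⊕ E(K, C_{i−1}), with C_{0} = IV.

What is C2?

C2 = 0b0111

C1: E(K, 0b1111) = 0b0001; 0b0100 ⊕ 0b0001 = 0b0101.
C2: E(K, 0b0101) = 0b0111; 0b0000 ⊕ 0b0111 = 0b0111.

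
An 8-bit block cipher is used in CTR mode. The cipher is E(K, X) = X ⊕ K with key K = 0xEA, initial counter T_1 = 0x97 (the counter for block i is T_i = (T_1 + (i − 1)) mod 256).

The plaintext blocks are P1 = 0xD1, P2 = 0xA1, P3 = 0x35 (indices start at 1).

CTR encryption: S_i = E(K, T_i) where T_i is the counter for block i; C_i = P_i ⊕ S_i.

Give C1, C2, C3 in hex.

C1: T = 0x97, S = E(K, T) = 0x7D; 0xD1 ⊕ 0x7D = 0xAC.
C2: T = 0x98, S = E(K, T) = 0x72; 0xA1 ⊕ 0x72 = 0xD3.
C3: T = 0x99, S = E(K, T) = 0x73; 0x35 ⊕ 0x73 = 0x46.

C1 = 0xAC, C2 = 0xD3, C3 = 0x46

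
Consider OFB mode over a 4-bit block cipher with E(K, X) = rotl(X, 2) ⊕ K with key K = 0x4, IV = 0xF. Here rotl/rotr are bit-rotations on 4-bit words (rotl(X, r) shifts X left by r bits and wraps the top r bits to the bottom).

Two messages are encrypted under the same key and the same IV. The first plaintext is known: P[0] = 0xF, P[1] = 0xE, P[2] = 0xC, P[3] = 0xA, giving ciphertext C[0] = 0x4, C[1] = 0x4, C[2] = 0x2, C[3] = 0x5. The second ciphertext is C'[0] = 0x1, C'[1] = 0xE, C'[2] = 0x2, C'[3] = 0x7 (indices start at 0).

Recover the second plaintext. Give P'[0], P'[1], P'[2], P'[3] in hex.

P'[0] = 0xA, P'[1] = 0x4, P'[2] = 0xC, P'[3] = 0x8

In OFB with a reused IV, both messages share the same keystream S_i, so C_i ⊕ C'_i = P_i ⊕ P'_i and thus P'_i = P_i ⊕ C_i ⊕ C'_i.
P'[0]: 0xF ⊕ 0x4 ⊕ 0x1 = 0xA.
P'[1]: 0xE ⊕ 0x4 ⊕ 0xE = 0x4.
P'[2]: 0xC ⊕ 0x2 ⊕ 0x2 = 0xC.
P'[3]: 0xA ⊕ 0x5 ⊕ 0x7 = 0x8.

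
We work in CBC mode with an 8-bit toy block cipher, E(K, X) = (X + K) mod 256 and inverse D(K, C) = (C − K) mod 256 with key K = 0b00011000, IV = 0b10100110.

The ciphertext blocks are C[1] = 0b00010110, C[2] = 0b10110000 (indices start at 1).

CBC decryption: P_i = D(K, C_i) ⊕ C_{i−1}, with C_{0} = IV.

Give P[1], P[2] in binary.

P[1]: D(K, 0b00010110) = 0b11111110; 0b11111110 ⊕ 0b10100110 = 0b01011000.
P[2]: D(K, 0b10110000) = 0b10011000; 0b10011000 ⊕ 0b00010110 = 0b10001110.

P[1] = 0b01011000, P[2] = 0b10001110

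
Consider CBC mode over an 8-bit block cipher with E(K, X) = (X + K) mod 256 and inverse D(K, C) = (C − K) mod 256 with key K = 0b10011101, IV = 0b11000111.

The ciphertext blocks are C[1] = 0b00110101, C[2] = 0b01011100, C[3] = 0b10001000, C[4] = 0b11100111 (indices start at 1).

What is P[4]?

P[4] = 0b11000010

CBC decryption: P_i = D(K, C_i) ⊕ C_{i−1}, with C_{0} = IV.
P[4]: D(K, 0b11100111) = 0b01001010; 0b01001010 ⊕ 0b10001000 = 0b11000010.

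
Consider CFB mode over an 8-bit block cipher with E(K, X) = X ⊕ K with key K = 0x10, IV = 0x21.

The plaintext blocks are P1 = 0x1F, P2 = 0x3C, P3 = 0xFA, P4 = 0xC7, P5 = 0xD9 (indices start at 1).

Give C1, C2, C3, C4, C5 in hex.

C1 = 0x2E, C2 = 0x02, C3 = 0xE8, C4 = 0x3F, C5 = 0xF6

CFB encryption: C_i = P_i ⊕ E(K, C_{i−1}), with C_{0} = IV.
C1: E(K, 0x21) = 0x31; 0x1F ⊕ 0x31 = 0x2E.
C2: E(K, 0x2E) = 0x3E; 0x3C ⊕ 0x3E = 0x02.
C3: E(K, 0x02) = 0x12; 0xFA ⊕ 0x12 = 0xE8.
C4: E(K, 0xE8) = 0xF8; 0xC7 ⊕ 0xF8 = 0x3F.
C5: E(K, 0x3F) = 0x2F; 0xD9 ⊕ 0x2F = 0xF6.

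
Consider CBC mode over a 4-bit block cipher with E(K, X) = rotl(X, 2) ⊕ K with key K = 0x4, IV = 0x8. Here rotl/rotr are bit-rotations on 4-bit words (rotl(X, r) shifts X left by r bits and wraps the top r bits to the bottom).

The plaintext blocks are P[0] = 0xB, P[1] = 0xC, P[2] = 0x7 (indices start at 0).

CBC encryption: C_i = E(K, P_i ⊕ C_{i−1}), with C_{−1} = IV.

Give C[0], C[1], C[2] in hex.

C[0]: P[0] ⊕ 0x8 = 0x3; E(K, 0x3) = 0x8.
C[1]: P[1] ⊕ 0x8 = 0x4; E(K, 0x4) = 0x5.
C[2]: P[2] ⊕ 0x5 = 0x2; E(K, 0x2) = 0xC.

C[0] = 0x8, C[1] = 0x5, C[2] = 0xC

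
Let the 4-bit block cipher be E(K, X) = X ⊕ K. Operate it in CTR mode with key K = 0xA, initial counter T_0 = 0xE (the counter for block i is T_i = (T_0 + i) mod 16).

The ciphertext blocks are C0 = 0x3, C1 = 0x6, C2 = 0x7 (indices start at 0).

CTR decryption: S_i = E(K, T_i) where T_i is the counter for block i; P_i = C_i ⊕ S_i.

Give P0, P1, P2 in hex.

P0 = 0x7, P1 = 0x3, P2 = 0xD

P0: T = 0xE, S = E(K, T) = 0x4; 0x3 ⊕ 0x4 = 0x7.
P1: T = 0xF, S = E(K, T) = 0x5; 0x6 ⊕ 0x5 = 0x3.
P2: T = 0x0, S = E(K, T) = 0xA; 0x7 ⊕ 0xA = 0xD.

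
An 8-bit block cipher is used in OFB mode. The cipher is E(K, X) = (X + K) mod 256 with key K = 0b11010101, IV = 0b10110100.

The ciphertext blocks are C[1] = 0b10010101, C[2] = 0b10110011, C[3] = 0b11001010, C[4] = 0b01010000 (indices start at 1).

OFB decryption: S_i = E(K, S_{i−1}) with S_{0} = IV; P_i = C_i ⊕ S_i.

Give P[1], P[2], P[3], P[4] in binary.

P[1]: S = E(K, 0b10110100) = 0b10001001; 0b10010101 ⊕ 0b10001001 = 0b00011100.
P[2]: S = E(K, 0b10001001) = 0b01011110; 0b10110011 ⊕ 0b01011110 = 0b11101101.
P[3]: S = E(K, 0b01011110) = 0b00110011; 0b11001010 ⊕ 0b00110011 = 0b11111001.
P[4]: S = E(K, 0b00110011) = 0b00001000; 0b01010000 ⊕ 0b00001000 = 0b01011000.

P[1] = 0b00011100, P[2] = 0b11101101, P[3] = 0b11111001, P[4] = 0b01011000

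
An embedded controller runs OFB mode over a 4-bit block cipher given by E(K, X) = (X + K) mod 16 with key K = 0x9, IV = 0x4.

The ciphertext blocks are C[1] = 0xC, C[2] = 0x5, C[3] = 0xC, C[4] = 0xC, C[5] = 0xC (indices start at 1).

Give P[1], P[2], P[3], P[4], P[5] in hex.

OFB decryption: S_i = E(K, S_{i−1}) with S_{0} = IV; P_i = C_i ⊕ S_i.
P[1]: S = E(K, 0x4) = 0xD; 0xC ⊕ 0xD = 0x1.
P[2]: S = E(K, 0xD) = 0x6; 0x5 ⊕ 0x6 = 0x3.
P[3]: S = E(K, 0x6) = 0xF; 0xC ⊕ 0xF = 0x3.
P[4]: S = E(K, 0xF) = 0x8; 0xC ⊕ 0x8 = 0x4.
P[5]: S = E(K, 0x8) = 0x1; 0xC ⊕ 0x1 = 0xD.

P[1] = 0x1, P[2] = 0x3, P[3] = 0x3, P[4] = 0x4, P[5] = 0xD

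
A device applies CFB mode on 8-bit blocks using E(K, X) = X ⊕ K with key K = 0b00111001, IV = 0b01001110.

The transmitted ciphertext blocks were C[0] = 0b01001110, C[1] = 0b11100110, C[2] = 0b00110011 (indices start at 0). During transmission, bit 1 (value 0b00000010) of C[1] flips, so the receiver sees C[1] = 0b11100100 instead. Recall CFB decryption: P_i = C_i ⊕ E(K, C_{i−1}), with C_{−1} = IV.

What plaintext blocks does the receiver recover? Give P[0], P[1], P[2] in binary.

Only C[1] changed, to 0b11100100. In CFB, a change in C_i flips the same bit in P_i and garbles P_{i+1}. Decrypting the received ciphertext:
P[0]: E(K, 0b01001110) = 0b01110111; 0b01001110 ⊕ 0b01110111 = 0b00111001.
P[1]: E(K, 0b01001110) = 0b01110111; 0b11100100 ⊕ 0b01110111 = 0b10010011.
P[2]: E(K, 0b11100100) = 0b11011101; 0b00110011 ⊕ 0b11011101 = 0b11101110.
Blocks that differ from the original plaintext: P[1], P[2].

P[0] = 0b00111001, P[1] = 0b10010011, P[2] = 0b11101110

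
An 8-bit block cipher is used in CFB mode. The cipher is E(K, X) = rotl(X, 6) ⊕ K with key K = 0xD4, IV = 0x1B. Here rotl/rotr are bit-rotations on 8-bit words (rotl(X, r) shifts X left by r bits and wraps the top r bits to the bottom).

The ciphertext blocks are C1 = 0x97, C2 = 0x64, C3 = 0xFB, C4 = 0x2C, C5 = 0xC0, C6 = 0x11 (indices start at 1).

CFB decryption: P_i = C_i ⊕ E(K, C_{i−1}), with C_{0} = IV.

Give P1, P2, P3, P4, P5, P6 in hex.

P1: E(K, 0x1B) = 0x12; 0x97 ⊕ 0x12 = 0x85.
P2: E(K, 0x97) = 0x31; 0x64 ⊕ 0x31 = 0x55.
P3: E(K, 0x64) = 0xCD; 0xFB ⊕ 0xCD = 0x36.
P4: E(K, 0xFB) = 0x2A; 0x2C ⊕ 0x2A = 0x06.
P5: E(K, 0x2C) = 0xDF; 0xC0 ⊕ 0xDF = 0x1F.
P6: E(K, 0xC0) = 0xE4; 0x11 ⊕ 0xE4 = 0xF5.

P1 = 0x85, P2 = 0x55, P3 = 0x36, P4 = 0x06, P5 = 0x1F, P6 = 0xF5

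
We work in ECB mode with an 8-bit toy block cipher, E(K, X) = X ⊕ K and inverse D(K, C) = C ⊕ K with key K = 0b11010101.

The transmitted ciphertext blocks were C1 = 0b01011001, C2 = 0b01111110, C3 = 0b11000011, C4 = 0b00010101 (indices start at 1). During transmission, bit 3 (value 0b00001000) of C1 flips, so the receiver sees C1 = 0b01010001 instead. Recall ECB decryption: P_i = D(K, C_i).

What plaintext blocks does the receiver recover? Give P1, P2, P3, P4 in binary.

P1 = 0b10000100, P2 = 0b10101011, P3 = 0b00010110, P4 = 0b11000000

Only C1 changed, to 0b01010001. In ECB, a change in C_i affects only P_i. Decrypting the received ciphertext:
P1: D(K, 0b01010001) = 0b10000100.
P2: D(K, 0b01111110) = 0b10101011.
P3: D(K, 0b11000011) = 0b00010110.
P4: D(K, 0b00010101) = 0b11000000.
Blocks that differ from the original plaintext: P1.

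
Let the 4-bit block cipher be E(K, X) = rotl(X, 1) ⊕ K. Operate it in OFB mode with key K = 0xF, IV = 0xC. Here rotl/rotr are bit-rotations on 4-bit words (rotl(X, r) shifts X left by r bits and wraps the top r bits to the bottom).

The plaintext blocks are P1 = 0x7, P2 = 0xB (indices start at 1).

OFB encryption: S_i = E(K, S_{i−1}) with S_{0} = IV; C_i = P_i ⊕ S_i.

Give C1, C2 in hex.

C1 = 0x1, C2 = 0x8

C1: S = E(K, 0xC) = 0x6; 0x7 ⊕ 0x6 = 0x1.
C2: S = E(K, 0x6) = 0x3; 0xB ⊕ 0x3 = 0x8.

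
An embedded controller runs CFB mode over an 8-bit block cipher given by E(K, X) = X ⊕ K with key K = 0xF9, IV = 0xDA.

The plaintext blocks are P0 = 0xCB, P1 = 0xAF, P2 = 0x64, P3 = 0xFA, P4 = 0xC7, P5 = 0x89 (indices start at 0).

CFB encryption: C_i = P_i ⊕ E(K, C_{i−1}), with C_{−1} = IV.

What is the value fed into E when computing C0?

C0: E(K, 0xDA) = 0x23; 0xCB ⊕ 0x23 = 0xE8.
So the input to E for block 0 is 0xDA.

0xDA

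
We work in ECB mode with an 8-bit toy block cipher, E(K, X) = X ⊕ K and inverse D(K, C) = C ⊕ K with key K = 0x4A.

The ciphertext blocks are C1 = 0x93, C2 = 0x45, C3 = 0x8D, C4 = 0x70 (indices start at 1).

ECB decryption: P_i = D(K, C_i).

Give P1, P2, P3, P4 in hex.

P1: D(K, 0x93) = 0xD9.
P2: D(K, 0x45) = 0x0F.
P3: D(K, 0x8D) = 0xC7.
P4: D(K, 0x70) = 0x3A.

P1 = 0xD9, P2 = 0x0F, P3 = 0xC7, P4 = 0x3A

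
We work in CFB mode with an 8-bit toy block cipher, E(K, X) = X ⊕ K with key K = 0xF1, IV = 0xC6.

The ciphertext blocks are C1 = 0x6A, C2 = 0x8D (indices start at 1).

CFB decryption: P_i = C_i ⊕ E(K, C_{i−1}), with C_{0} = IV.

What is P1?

P1: E(K, 0xC6) = 0x37; 0x6A ⊕ 0x37 = 0x5D.

P1 = 0x5D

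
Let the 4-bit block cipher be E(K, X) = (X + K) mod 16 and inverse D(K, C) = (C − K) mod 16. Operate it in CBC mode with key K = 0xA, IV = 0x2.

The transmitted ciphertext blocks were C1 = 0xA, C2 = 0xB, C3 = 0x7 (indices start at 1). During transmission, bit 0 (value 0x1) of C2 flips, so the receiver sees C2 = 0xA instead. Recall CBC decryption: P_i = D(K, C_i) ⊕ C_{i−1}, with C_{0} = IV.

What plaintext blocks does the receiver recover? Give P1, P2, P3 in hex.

P1 = 0x2, P2 = 0xA, P3 = 0x7

Only C2 changed, to 0xA. In CBC, a change in C_i garbles P_i and flips the same bit in P_{i+1}. Decrypting the received ciphertext:
P1: D(K, 0xA) = 0x0; 0x0 ⊕ 0x2 = 0x2.
P2: D(K, 0xA) = 0x0; 0x0 ⊕ 0xA = 0xA.
P3: D(K, 0x7) = 0xD; 0xD ⊕ 0xA = 0x7.
Blocks that differ from the original plaintext: P2, P3.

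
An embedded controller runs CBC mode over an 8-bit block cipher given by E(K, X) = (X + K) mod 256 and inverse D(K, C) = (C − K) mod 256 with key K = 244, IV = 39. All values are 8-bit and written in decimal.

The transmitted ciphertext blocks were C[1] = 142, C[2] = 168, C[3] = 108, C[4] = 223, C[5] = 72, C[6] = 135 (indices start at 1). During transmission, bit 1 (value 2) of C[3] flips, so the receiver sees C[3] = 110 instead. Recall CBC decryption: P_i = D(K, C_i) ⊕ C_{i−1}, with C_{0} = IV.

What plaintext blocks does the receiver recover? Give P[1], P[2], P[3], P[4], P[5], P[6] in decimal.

P[1] = 189, P[2] = 58, P[3] = 210, P[4] = 133, P[5] = 139, P[6] = 219

Only C[3] changed, to 110. In CBC, a change in C_i garbles P_i and flips the same bit in P_{i+1}. Decrypting the received ciphertext:
P[1]: D(K, 142) = 154; 154 ⊕ 39 = 189.
P[2]: D(K, 168) = 180; 180 ⊕ 142 = 58.
P[3]: D(K, 110) = 122; 122 ⊕ 168 = 210.
P[4]: D(K, 223) = 235; 235 ⊕ 110 = 133.
P[5]: D(K, 72) = 84; 84 ⊕ 223 = 139.
P[6]: D(K, 135) = 147; 147 ⊕ 72 = 219.
Blocks that differ from the original plaintext: P[3], P[4].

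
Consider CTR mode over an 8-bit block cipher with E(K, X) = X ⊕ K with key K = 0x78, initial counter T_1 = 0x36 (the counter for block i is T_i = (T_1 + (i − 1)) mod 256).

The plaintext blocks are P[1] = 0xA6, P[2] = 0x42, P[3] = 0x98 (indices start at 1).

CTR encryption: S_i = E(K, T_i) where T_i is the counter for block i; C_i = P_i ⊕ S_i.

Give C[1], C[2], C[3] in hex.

C[1]: T = 0x36, S = E(K, T) = 0x4E; 0xA6 ⊕ 0x4E = 0xE8.
C[2]: T = 0x37, S = E(K, T) = 0x4F; 0x42 ⊕ 0x4F = 0x0D.
C[3]: T = 0x38, S = E(K, T) = 0x40; 0x98 ⊕ 0x40 = 0xD8.

C[1] = 0xE8, C[2] = 0x0D, C[3] = 0xD8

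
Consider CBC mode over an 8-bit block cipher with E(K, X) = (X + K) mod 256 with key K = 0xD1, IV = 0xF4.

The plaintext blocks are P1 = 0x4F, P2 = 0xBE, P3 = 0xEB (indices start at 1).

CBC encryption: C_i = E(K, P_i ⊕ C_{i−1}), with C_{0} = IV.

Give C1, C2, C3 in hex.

C1 = 0x8C, C2 = 0x03, C3 = 0xB9

C1: P1 ⊕ 0xF4 = 0xBB; E(K, 0xBB) = 0x8C.
C2: P2 ⊕ 0x8C = 0x32; E(K, 0x32) = 0x03.
C3: P3 ⊕ 0x03 = 0xE8; E(K, 0xE8) = 0xB9.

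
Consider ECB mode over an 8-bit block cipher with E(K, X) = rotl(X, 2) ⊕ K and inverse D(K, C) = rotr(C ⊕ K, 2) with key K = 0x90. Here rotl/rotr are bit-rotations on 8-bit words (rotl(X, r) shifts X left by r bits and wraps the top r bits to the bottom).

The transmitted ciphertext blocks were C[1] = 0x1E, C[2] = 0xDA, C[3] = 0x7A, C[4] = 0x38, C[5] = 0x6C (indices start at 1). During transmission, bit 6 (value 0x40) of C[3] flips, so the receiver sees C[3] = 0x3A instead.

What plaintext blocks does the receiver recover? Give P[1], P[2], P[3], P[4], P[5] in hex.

ECB decryption: P_i = D(K, C_i).
Only C[3] changed, to 0x3A. In ECB, a change in C_i affects only P_i. Decrypting the received ciphertext:
P[1]: D(K, 0x1E) = 0xA3.
P[2]: D(K, 0xDA) = 0x92.
P[3]: D(K, 0x3A) = 0xAA.
P[4]: D(K, 0x38) = 0x2A.
P[5]: D(K, 0x6C) = 0x3F.
Blocks that differ from the original plaintext: P[3].

P[1] = 0xA3, P[2] = 0x92, P[3] = 0xAA, P[4] = 0x2A, P[5] = 0x3F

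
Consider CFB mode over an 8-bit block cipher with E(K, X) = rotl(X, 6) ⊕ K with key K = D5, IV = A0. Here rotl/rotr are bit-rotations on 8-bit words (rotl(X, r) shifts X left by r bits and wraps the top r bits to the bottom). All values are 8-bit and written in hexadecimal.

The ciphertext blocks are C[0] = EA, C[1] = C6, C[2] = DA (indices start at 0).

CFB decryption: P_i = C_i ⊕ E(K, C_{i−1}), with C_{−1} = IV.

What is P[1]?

P[1]: E(K, EA) = 6F; C6 ⊕ 6F = A9.

P[1] = A9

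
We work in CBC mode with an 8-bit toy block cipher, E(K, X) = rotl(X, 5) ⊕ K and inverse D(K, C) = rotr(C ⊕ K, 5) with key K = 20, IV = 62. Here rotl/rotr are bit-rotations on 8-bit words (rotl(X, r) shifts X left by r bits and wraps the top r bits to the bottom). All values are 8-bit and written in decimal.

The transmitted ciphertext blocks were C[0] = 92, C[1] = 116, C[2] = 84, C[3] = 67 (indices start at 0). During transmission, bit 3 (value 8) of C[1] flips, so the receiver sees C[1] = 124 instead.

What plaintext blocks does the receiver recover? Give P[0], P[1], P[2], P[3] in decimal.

P[0] = 124, P[1] = 31, P[2] = 126, P[3] = 238

CBC decryption: P_i = D(K, C_i) ⊕ C_{i−1}, with C_{−1} = IV.
Only C[1] changed, to 124. In CBC, a change in C_i garbles P_i and flips the same bit in P_{i+1}. Decrypting the received ciphertext:
P[0]: D(K, 92) = 66; 66 ⊕ 62 = 124.
P[1]: D(K, 124) = 67; 67 ⊕ 92 = 31.
P[2]: D(K, 84) = 2; 2 ⊕ 124 = 126.
P[3]: D(K, 67) = 186; 186 ⊕ 84 = 238.
Blocks that differ from the original plaintext: P[1], P[2].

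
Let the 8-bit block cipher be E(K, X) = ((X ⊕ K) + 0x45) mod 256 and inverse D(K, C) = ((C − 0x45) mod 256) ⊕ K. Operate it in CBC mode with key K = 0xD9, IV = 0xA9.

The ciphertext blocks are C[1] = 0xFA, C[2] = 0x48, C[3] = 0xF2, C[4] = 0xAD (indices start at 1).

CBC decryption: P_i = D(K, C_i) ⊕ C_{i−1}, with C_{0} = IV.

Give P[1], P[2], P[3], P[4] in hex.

P[1] = 0xC5, P[2] = 0x20, P[3] = 0x3C, P[4] = 0x43

P[1]: D(K, 0xFA) = 0x6C; 0x6C ⊕ 0xA9 = 0xC5.
P[2]: D(K, 0x48) = 0xDA; 0xDA ⊕ 0xFA = 0x20.
P[3]: D(K, 0xF2) = 0x74; 0x74 ⊕ 0x48 = 0x3C.
P[4]: D(K, 0xAD) = 0xB1; 0xB1 ⊕ 0xF2 = 0x43.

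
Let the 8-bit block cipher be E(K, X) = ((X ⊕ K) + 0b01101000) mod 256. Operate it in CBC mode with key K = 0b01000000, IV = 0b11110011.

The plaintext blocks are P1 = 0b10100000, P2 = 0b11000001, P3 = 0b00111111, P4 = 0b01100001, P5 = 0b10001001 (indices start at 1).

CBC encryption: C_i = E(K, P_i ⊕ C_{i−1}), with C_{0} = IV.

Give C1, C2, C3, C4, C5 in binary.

C1: P1 ⊕ 0b11110011 = 0b01010011; E(K, 0b01010011) = 0b01111011.
C2: P2 ⊕ 0b01111011 = 0b10111010; E(K, 0b10111010) = 0b01100010.
C3: P3 ⊕ 0b01100010 = 0b01011101; E(K, 0b01011101) = 0b10000101.
C4: P4 ⊕ 0b10000101 = 0b11100100; E(K, 0b11100100) = 0b00001100.
C5: P5 ⊕ 0b00001100 = 0b10000101; E(K, 0b10000101) = 0b00101101.

C1 = 0b01111011, C2 = 0b01100010, C3 = 0b10000101, C4 = 0b00001100, C5 = 0b00101101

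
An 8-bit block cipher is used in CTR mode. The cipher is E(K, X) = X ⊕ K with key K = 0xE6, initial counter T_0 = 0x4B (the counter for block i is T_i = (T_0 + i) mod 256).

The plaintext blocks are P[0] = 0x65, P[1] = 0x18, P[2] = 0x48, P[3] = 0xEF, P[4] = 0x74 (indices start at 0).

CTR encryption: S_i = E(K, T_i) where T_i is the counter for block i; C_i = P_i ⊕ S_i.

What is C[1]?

C[0]: T = 0x4B, S = E(K, T) = 0xAD; 0x65 ⊕ 0xAD = 0xC8.
C[1]: T = 0x4C, S = E(K, T) = 0xAA; 0x18 ⊕ 0xAA = 0xB2.

C[1] = 0xB2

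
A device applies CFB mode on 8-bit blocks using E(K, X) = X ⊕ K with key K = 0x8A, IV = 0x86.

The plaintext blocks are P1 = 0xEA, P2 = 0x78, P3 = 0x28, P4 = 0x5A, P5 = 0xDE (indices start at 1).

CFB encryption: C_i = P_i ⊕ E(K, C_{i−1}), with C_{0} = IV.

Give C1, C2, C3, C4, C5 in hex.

C1 = 0xE6, C2 = 0x14, C3 = 0xB6, C4 = 0x66, C5 = 0x32

C1: E(K, 0x86) = 0x0C; 0xEA ⊕ 0x0C = 0xE6.
C2: E(K, 0xE6) = 0x6C; 0x78 ⊕ 0x6C = 0x14.
C3: E(K, 0x14) = 0x9E; 0x28 ⊕ 0x9E = 0xB6.
C4: E(K, 0xB6) = 0x3C; 0x5A ⊕ 0x3C = 0x66.
C5: E(K, 0x66) = 0xEC; 0xDE ⊕ 0xEC = 0x32.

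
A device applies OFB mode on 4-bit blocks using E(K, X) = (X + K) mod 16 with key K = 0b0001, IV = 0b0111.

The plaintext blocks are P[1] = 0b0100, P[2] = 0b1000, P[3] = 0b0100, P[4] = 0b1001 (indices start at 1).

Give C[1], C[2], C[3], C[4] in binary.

C[1] = 0b1100, C[2] = 0b0001, C[3] = 0b1110, C[4] = 0b0010

OFB encryption: S_i = E(K, S_{i−1}) with S_{0} = IV; C_i = P_i ⊕ S_i.
C[1]: S = E(K, 0b0111) = 0b1000; 0b0100 ⊕ 0b1000 = 0b1100.
C[2]: S = E(K, 0b1000) = 0b1001; 0b1000 ⊕ 0b1001 = 0b0001.
C[3]: S = E(K, 0b1001) = 0b1010; 0b0100 ⊕ 0b1010 = 0b1110.
C[4]: S = E(K, 0b1010) = 0b1011; 0b1001 ⊕ 0b1011 = 0b0010.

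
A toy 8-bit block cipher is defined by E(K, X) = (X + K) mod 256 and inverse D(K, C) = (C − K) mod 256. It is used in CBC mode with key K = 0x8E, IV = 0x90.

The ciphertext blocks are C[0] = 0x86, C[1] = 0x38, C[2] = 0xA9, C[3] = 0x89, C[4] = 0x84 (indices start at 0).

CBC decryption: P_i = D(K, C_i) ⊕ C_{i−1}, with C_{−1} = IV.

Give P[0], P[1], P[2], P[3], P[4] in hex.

P[0] = 0x68, P[1] = 0x2C, P[2] = 0x23, P[3] = 0x52, P[4] = 0x7F

P[0]: D(K, 0x86) = 0xF8; 0xF8 ⊕ 0x90 = 0x68.
P[1]: D(K, 0x38) = 0xAA; 0xAA ⊕ 0x86 = 0x2C.
P[2]: D(K, 0xA9) = 0x1B; 0x1B ⊕ 0x38 = 0x23.
P[3]: D(K, 0x89) = 0xFB; 0xFB ⊕ 0xA9 = 0x52.
P[4]: D(K, 0x84) = 0xF6; 0xF6 ⊕ 0x89 = 0x7F.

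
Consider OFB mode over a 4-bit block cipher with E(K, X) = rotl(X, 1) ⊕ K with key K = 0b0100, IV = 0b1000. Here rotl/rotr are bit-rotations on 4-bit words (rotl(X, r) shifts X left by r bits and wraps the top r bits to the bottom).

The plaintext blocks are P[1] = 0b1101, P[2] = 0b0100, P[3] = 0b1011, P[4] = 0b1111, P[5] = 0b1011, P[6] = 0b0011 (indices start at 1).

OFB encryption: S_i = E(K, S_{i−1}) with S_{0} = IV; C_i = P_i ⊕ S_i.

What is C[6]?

C[1]: S = E(K, 0b1000) = 0b0101; 0b1101 ⊕ 0b0101 = 0b1000.
C[2]: S = E(K, 0b0101) = 0b1110; 0b0100 ⊕ 0b1110 = 0b1010.
C[3]: S = E(K, 0b1110) = 0b1001; 0b1011 ⊕ 0b1001 = 0b0010.
C[4]: S = E(K, 0b1001) = 0b0111; 0b1111 ⊕ 0b0111 = 0b1000.
C[5]: S = E(K, 0b0111) = 0b1010; 0b1011 ⊕ 0b1010 = 0b0001.
C[6]: S = E(K, 0b1010) = 0b0001; 0b0011 ⊕ 0b0001 = 0b0010.

C[6] = 0b0010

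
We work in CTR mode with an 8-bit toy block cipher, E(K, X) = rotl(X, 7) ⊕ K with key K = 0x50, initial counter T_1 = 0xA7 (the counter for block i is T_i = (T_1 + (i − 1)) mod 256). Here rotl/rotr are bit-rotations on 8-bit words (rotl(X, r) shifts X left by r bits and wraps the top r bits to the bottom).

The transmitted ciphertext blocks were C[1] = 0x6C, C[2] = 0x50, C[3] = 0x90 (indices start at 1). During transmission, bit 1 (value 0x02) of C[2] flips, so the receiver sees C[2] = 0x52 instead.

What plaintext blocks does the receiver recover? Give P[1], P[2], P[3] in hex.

P[1] = 0xEF, P[2] = 0x56, P[3] = 0x14

CTR decryption: S_i = E(K, T_i) where T_i is the counter for block i; P_i = C_i ⊕ S_i.
Only C[2] changed, to 0x52. In CTR, a change in C_i flips the same bit in P_i only; the keystream is unaffected. Decrypting the received ciphertext:
P[1]: T = 0xA7, S = E(K, T) = 0x83; 0x6C ⊕ 0x83 = 0xEF.
P[2]: T = 0xA8, S = E(K, T) = 0x04; 0x52 ⊕ 0x04 = 0x56.
P[3]: T = 0xA9, S = E(K, T) = 0x84; 0x90 ⊕ 0x84 = 0x14.
Blocks that differ from the original plaintext: P[2].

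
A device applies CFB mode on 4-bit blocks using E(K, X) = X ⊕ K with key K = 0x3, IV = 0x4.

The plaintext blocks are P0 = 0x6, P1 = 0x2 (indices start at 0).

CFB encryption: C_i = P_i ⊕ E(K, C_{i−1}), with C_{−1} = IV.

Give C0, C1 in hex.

C0 = 0x1, C1 = 0x0

C0: E(K, 0x4) = 0x7; 0x6 ⊕ 0x7 = 0x1.
C1: E(K, 0x1) = 0x2; 0x2 ⊕ 0x2 = 0x0.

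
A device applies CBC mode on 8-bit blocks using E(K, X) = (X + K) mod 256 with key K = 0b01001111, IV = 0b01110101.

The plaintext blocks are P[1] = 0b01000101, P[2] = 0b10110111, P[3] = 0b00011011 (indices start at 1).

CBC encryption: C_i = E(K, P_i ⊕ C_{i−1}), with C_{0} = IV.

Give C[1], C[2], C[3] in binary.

C[1] = 0b01111111, C[2] = 0b00010111, C[3] = 0b01011011

C[1]: P[1] ⊕ 0b01110101 = 0b00110000; E(K, 0b00110000) = 0b01111111.
C[2]: P[2] ⊕ 0b01111111 = 0b11001000; E(K, 0b11001000) = 0b00010111.
C[3]: P[3] ⊕ 0b00010111 = 0b00001100; E(K, 0b00001100) = 0b01011011.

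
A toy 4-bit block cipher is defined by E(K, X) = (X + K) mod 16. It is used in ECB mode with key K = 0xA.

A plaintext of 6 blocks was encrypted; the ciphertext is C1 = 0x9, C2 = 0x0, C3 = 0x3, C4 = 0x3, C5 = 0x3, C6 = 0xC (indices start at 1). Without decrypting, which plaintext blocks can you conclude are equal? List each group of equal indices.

ECB encrypts each block independently with the same key, so equal ciphertext blocks imply equal plaintext blocks.
C3 = C4 = C5 = 0x3, so P3 = P4 = P5.

P3 = P4 = P5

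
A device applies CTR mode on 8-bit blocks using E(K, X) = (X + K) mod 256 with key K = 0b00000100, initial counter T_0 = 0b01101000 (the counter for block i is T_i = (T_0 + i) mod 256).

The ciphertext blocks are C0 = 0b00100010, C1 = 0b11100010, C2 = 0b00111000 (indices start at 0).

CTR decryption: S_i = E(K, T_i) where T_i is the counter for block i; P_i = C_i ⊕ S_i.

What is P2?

P2 = 0b01010110

P2: T = 0b01101010, S = E(K, T) = 0b01101110; 0b00111000 ⊕ 0b01101110 = 0b01010110.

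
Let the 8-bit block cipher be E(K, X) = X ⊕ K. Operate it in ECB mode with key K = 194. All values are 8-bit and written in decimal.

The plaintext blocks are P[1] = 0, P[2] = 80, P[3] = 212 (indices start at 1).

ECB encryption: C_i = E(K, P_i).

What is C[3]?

C[3] = 22

C[3]: E(K, 212) = 22.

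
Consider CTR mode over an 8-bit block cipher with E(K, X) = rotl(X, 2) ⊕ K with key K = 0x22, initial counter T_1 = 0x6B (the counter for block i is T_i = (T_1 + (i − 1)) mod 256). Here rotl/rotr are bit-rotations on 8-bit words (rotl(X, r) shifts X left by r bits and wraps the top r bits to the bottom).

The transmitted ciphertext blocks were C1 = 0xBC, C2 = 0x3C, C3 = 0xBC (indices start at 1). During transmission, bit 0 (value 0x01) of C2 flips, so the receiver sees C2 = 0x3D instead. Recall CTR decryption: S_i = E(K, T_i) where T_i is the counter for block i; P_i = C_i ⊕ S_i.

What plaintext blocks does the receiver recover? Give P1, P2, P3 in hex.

P1 = 0x33, P2 = 0xAE, P3 = 0x2B

Only C2 changed, to 0x3D. In CTR, a change in C_i flips the same bit in P_i only; the keystream is unaffected. Decrypting the received ciphertext:
P1: T = 0x6B, S = E(K, T) = 0x8F; 0xBC ⊕ 0x8F = 0x33.
P2: T = 0x6C, S = E(K, T) = 0x93; 0x3D ⊕ 0x93 = 0xAE.
P3: T = 0x6D, S = E(K, T) = 0x97; 0xBC ⊕ 0x97 = 0x2B.
Blocks that differ from the original plaintext: P2.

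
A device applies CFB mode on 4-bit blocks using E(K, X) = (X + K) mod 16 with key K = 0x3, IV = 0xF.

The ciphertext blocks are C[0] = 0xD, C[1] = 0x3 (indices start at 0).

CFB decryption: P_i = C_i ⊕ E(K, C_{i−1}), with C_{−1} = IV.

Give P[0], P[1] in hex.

P[0] = 0xF, P[1] = 0x3

P[0]: E(K, 0xF) = 0x2; 0xD ⊕ 0x2 = 0xF.
P[1]: E(K, 0xD) = 0x0; 0x3 ⊕ 0x0 = 0x3.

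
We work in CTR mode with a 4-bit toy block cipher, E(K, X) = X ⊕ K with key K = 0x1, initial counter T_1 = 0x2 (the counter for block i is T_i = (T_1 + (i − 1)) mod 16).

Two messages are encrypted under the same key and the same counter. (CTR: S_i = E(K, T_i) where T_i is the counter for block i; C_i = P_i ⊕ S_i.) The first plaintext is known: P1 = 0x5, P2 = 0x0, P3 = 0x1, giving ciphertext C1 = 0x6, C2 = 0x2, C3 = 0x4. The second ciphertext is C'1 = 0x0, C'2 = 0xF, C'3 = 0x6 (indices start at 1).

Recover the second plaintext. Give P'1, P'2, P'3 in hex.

In CTR with a reused counter, both messages share the same keystream S_i, so C_i ⊕ C'_i = P_i ⊕ P'_i and thus P'_i = P_i ⊕ C_i ⊕ C'_i.
P'1: 0x5 ⊕ 0x6 ⊕ 0x0 = 0x3.
P'2: 0x0 ⊕ 0x2 ⊕ 0xF = 0xD.
P'3: 0x1 ⊕ 0x4 ⊕ 0x6 = 0x3.

P'1 = 0x3, P'2 = 0xD, P'3 = 0x3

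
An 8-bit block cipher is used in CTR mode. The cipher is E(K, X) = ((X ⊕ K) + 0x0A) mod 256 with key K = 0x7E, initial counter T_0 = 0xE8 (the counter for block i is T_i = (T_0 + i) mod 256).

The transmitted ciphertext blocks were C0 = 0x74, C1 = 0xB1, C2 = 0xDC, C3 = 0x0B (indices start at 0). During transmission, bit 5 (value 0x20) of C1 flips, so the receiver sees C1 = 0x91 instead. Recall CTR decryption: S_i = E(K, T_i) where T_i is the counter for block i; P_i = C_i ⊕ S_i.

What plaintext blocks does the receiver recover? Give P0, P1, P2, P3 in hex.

Only C1 changed, to 0x91. In CTR, a change in C_i flips the same bit in P_i only; the keystream is unaffected. Decrypting the received ciphertext:
P0: T = 0xE8, S = E(K, T) = 0xA0; 0x74 ⊕ 0xA0 = 0xD4.
P1: T = 0xE9, S = E(K, T) = 0xA1; 0x91 ⊕ 0xA1 = 0x30.
P2: T = 0xEA, S = E(K, T) = 0x9E; 0xDC ⊕ 0x9E = 0x42.
P3: T = 0xEB, S = E(K, T) = 0x9F; 0x0B ⊕ 0x9F = 0x94.
Blocks that differ from the original plaintext: P1.

P0 = 0xD4, P1 = 0x30, P2 = 0x42, P3 = 0x94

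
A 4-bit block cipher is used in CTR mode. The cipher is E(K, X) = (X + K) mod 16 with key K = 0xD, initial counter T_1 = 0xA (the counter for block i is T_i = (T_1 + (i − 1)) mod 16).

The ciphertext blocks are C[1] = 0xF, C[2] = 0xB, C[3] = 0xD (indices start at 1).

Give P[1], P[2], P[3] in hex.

CTR decryption: S_i = E(K, T_i) where T_i is the counter for block i; P_i = C_i ⊕ S_i.
P[1]: T = 0xA, S = E(K, T) = 0x7; 0xF ⊕ 0x7 = 0x8.
P[2]: T = 0xB, S = E(K, T) = 0x8; 0xB ⊕ 0x8 = 0x3.
P[3]: T = 0xC, S = E(K, T) = 0x9; 0xD ⊕ 0x9 = 0x4.

P[1] = 0x8, P[2] = 0x3, P[3] = 0x4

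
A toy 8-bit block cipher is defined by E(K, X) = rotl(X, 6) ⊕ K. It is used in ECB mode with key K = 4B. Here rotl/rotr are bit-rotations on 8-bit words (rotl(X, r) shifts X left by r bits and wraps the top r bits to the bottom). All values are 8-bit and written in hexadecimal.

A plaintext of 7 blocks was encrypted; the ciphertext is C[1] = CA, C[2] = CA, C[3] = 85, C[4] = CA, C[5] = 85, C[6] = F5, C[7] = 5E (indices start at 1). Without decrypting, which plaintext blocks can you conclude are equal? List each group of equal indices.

P[1] = P[2] = P[4]; P[3] = P[5]

ECB encrypts each block independently with the same key, so equal ciphertext blocks imply equal plaintext blocks.
C[1] = C[2] = C[4] = CA, so P[1] = P[2] = P[4].
C[3] = C[5] = 85, so P[3] = P[5].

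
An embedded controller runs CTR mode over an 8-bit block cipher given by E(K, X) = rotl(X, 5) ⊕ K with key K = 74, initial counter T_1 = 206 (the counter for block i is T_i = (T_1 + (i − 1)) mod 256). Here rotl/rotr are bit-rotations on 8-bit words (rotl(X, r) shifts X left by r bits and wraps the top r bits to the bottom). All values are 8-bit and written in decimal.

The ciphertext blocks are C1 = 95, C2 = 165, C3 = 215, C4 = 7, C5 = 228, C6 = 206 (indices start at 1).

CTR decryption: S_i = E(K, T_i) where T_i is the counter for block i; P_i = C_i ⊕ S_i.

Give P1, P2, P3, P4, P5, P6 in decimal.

P1 = 204, P2 = 22, P3 = 135, P4 = 119, P5 = 244, P6 = 254

P1: T = 206, S = E(K, T) = 147; 95 ⊕ 147 = 204.
P2: T = 207, S = E(K, T) = 179; 165 ⊕ 179 = 22.
P3: T = 208, S = E(K, T) = 80; 215 ⊕ 80 = 135.
P4: T = 209, S = E(K, T) = 112; 7 ⊕ 112 = 119.
P5: T = 210, S = E(K, T) = 16; 228 ⊕ 16 = 244.
P6: T = 211, S = E(K, T) = 48; 206 ⊕ 48 = 254.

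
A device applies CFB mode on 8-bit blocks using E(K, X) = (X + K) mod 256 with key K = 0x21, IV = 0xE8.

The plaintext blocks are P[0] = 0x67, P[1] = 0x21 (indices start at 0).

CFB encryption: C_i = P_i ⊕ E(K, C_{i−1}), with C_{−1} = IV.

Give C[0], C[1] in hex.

C[0]: E(K, 0xE8) = 0x09; 0x67 ⊕ 0x09 = 0x6E.
C[1]: E(K, 0x6E) = 0x8F; 0x21 ⊕ 0x8F = 0xAE.

C[0] = 0x6E, C[1] = 0xAE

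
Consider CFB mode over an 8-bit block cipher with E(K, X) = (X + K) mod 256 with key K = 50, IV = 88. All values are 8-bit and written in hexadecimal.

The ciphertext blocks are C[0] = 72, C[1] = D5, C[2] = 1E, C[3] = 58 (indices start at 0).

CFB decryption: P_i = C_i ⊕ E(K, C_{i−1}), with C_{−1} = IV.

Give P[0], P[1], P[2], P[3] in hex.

P[0]: E(K, 88) = D8; 72 ⊕ D8 = AA.
P[1]: E(K, 72) = C2; D5 ⊕ C2 = 17.
P[2]: E(K, D5) = 25; 1E ⊕ 25 = 3B.
P[3]: E(K, 1E) = 6E; 58 ⊕ 6E = 36.

P[0] = AA, P[1] = 17, P[2] = 3B, P[3] = 36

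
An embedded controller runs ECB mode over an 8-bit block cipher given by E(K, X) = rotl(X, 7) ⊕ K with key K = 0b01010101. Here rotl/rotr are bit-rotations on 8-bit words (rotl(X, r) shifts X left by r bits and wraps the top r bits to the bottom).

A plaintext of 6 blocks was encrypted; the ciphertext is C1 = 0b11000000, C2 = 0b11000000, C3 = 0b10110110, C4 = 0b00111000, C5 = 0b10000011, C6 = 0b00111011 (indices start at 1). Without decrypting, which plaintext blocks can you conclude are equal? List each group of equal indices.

ECB encrypts each block independently with the same key, so equal ciphertext blocks imply equal plaintext blocks.
C1 = C2 = 0b11000000, so P1 = P2.

P1 = P2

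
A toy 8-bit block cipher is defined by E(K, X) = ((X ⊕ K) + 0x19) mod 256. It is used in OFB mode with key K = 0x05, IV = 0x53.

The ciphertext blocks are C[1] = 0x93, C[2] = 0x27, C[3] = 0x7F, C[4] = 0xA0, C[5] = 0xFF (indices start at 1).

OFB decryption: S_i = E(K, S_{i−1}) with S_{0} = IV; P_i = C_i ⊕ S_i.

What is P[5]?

P[5] = 0x30

P[1]: S = E(K, 0x53) = 0x6F; 0x93 ⊕ 0x6F = 0xFC.
P[2]: S = E(K, 0x6F) = 0x83; 0x27 ⊕ 0x83 = 0xA4.
P[3]: S = E(K, 0x83) = 0x9F; 0x7F ⊕ 0x9F = 0xE0.
P[4]: S = E(K, 0x9F) = 0xB3; 0xA0 ⊕ 0xB3 = 0x13.
P[5]: S = E(K, 0xB3) = 0xCF; 0xFF ⊕ 0xCF = 0x30.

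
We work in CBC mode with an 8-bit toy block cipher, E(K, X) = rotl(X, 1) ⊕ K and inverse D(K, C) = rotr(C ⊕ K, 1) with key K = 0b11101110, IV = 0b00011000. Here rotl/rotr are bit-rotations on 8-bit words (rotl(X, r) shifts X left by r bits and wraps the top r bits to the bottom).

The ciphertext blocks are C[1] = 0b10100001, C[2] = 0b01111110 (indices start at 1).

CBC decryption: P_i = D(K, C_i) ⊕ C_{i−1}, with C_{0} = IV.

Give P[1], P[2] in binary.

P[1]: D(K, 0b10100001) = 0b10100111; 0b10100111 ⊕ 0b00011000 = 0b10111111.
P[2]: D(K, 0b01111110) = 0b01001000; 0b01001000 ⊕ 0b10100001 = 0b11101001.

P[1] = 0b10111111, P[2] = 0b11101001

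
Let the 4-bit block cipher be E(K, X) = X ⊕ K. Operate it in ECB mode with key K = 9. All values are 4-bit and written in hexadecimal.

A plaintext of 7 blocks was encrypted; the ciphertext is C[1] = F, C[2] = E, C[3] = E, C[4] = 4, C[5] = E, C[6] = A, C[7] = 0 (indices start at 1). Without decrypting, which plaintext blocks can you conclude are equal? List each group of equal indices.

P[2] = P[3] = P[5]

ECB encrypts each block independently with the same key, so equal ciphertext blocks imply equal plaintext blocks.
C[2] = C[3] = C[5] = E, so P[2] = P[3] = P[5].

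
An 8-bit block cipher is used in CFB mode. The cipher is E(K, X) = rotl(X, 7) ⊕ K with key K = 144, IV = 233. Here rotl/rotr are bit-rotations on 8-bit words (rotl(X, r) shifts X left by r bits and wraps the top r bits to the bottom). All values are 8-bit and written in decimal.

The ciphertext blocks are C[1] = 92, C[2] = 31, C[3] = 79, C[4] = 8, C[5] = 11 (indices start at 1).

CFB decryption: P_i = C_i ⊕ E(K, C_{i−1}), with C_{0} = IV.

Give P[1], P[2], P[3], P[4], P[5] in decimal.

P[1] = 56, P[2] = 161, P[3] = 80, P[4] = 63, P[5] = 159

P[1]: E(K, 233) = 100; 92 ⊕ 100 = 56.
P[2]: E(K, 92) = 190; 31 ⊕ 190 = 161.
P[3]: E(K, 31) = 31; 79 ⊕ 31 = 80.
P[4]: E(K, 79) = 55; 8 ⊕ 55 = 63.
P[5]: E(K, 8) = 148; 11 ⊕ 148 = 159.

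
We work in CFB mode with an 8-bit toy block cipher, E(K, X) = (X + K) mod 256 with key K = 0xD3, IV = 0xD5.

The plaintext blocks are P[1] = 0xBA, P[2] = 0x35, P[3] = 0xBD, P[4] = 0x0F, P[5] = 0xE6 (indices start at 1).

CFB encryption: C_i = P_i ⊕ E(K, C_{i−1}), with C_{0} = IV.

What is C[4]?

C[1]: E(K, 0xD5) = 0xA8; 0xBA ⊕ 0xA8 = 0x12.
C[2]: E(K, 0x12) = 0xE5; 0x35 ⊕ 0xE5 = 0xD0.
C[3]: E(K, 0xD0) = 0xA3; 0xBD ⊕ 0xA3 = 0x1E.
C[4]: E(K, 0x1E) = 0xF1; 0x0F ⊕ 0xF1 = 0xFE.

C[4] = 0xFE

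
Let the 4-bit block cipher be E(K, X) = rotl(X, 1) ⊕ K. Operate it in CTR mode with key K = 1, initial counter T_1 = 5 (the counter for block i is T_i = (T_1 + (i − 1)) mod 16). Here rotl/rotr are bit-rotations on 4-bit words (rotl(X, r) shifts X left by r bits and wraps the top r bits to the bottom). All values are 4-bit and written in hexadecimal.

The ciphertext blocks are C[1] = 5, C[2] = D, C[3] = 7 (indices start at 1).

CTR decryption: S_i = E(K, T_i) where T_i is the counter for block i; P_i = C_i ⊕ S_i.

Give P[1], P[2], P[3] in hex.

P[1]: T = 5, S = E(K, T) = B; 5 ⊕ B = E.
P[2]: T = 6, S = E(K, T) = D; D ⊕ D = 0.
P[3]: T = 7, S = E(K, T) = F; 7 ⊕ F = 8.

P[1] = E, P[2] = 0, P[3] = 8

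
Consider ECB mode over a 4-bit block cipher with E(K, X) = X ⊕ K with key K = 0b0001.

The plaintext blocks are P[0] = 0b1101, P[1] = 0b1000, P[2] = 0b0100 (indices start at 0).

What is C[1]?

C[1] = 0b1001

ECB encryption: C_i = E(K, P_i).
C[1]: E(K, 0b1000) = 0b1001.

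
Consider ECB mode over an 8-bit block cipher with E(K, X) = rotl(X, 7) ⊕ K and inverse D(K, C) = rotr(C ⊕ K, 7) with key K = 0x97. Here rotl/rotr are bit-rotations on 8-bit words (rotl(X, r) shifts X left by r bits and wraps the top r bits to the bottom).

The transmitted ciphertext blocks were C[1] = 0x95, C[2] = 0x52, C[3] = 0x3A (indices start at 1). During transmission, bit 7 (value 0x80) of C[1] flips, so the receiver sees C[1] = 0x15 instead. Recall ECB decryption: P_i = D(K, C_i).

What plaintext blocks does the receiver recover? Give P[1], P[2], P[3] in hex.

P[1] = 0x05, P[2] = 0x8B, P[3] = 0x5B

Only C[1] changed, to 0x15. In ECB, a change in C_i affects only P_i. Decrypting the received ciphertext:
P[1]: D(K, 0x15) = 0x05.
P[2]: D(K, 0x52) = 0x8B.
P[3]: D(K, 0x3A) = 0x5B.
Blocks that differ from the original plaintext: P[1].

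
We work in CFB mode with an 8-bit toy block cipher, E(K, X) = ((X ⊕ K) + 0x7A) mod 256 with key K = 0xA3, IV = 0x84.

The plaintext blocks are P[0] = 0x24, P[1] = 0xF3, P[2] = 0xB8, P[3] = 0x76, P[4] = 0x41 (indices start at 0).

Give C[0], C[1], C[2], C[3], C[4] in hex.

CFB encryption: C_i = P_i ⊕ E(K, C_{i−1}), with C_{−1} = IV.
C[0]: E(K, 0x84) = 0xA1; 0x24 ⊕ 0xA1 = 0x85.
C[1]: E(K, 0x85) = 0xA0; 0xF3 ⊕ 0xA0 = 0x53.
C[2]: E(K, 0x53) = 0x6A; 0xB8 ⊕ 0x6A = 0xD2.
C[3]: E(K, 0xD2) = 0xEB; 0x76 ⊕ 0xEB = 0x9D.
C[4]: E(K, 0x9D) = 0xB8; 0x41 ⊕ 0xB8 = 0xF9.

C[0] = 0x85, C[1] = 0x53, C[2] = 0xD2, C[3] = 0x9D, C[4] = 0xF9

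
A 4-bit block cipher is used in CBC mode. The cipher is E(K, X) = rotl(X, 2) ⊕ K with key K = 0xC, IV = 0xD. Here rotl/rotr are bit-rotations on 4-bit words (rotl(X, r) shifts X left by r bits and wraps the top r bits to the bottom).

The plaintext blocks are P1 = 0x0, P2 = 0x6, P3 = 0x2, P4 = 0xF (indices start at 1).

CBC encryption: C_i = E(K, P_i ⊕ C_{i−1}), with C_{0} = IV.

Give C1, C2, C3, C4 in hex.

C1 = 0xB, C2 = 0xB, C3 = 0xA, C4 = 0x9

C1: P1 ⊕ 0xD = 0xD; E(K, 0xD) = 0xB.
C2: P2 ⊕ 0xB = 0xD; E(K, 0xD) = 0xB.
C3: P3 ⊕ 0xB = 0x9; E(K, 0x9) = 0xA.
C4: P4 ⊕ 0xA = 0x5; E(K, 0x5) = 0x9.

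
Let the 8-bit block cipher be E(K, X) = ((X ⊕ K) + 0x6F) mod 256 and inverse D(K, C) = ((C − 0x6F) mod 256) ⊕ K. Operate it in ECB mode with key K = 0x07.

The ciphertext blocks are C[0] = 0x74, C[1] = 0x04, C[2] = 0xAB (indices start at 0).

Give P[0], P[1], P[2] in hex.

P[0] = 0x02, P[1] = 0x92, P[2] = 0x3B

ECB decryption: P_i = D(K, C_i).
P[0]: D(K, 0x74) = 0x02.
P[1]: D(K, 0x04) = 0x92.
P[2]: D(K, 0xAB) = 0x3B.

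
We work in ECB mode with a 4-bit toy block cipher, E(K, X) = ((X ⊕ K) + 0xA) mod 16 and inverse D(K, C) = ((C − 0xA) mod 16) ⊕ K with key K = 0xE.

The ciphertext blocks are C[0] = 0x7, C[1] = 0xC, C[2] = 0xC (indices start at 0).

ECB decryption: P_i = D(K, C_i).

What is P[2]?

P[2] = 0xC

P[2]: D(K, 0xC) = 0xC.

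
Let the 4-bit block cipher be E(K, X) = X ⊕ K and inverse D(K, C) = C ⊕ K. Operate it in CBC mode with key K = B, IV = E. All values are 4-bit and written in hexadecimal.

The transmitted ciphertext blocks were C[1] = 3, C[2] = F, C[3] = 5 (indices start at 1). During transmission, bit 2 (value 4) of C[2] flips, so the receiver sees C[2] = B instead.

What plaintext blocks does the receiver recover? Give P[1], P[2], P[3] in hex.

P[1] = 6, P[2] = 3, P[3] = 5

CBC decryption: P_i = D(K, C_i) ⊕ C_{i−1}, with C_{0} = IV.
Only C[2] changed, to B. In CBC, a change in C_i garbles P_i and flips the same bit in P_{i+1}. Decrypting the received ciphertext:
P[1]: D(K, 3) = 8; 8 ⊕ E = 6.
P[2]: D(K, B) = 0; 0 ⊕ 3 = 3.
P[3]: D(K, 5) = E; E ⊕ B = 5.
Blocks that differ from the original plaintext: P[2], P[3].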